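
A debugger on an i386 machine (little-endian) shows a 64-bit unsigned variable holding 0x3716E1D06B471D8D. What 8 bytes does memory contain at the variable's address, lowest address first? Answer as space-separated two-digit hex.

Split into bytes (most-significant first): 37 16 E1 D0 6B 47 1D 8D.
Little-endian: lowest address holds the least-significant byte.
So at ascending addresses the bytes are 8D 1D 47 6B D0 E1 16 37.

8D 1D 47 6B D0 E1 16 37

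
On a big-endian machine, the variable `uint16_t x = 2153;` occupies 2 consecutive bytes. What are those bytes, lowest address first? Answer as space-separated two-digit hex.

2153 in hexadecimal, padded to 16 bits, is 0x0869.
Split into bytes (most-significant first): 08 69.
Big-endian stores the most-significant byte at the lowest address.
So the memory order matches the most-significant-first order: 08 69.

08 69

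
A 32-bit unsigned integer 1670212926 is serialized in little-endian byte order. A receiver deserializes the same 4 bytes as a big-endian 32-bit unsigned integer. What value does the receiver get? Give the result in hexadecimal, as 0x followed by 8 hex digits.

1670212926 in 32-bit hexadecimal is 0x638D6D3E.
Stored little-endian, the bytes at ascending addresses are 3E 6D 8D 63.
Read back as big-endian, the last byte is least significant, giving 0x3E6D8D63.

0x3E6D8D63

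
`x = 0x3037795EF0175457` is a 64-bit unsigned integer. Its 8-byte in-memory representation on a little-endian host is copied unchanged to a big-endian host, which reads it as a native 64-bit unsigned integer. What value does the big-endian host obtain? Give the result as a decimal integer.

6292680900488017712

Stored little-endian, the bytes at ascending addresses are 57 54 17 F0 5E 79 37 30.
Read back as big-endian, the last byte is least significant, giving 0x575417F05E793730.
0x575417F05E793730 = 6292680900488017712.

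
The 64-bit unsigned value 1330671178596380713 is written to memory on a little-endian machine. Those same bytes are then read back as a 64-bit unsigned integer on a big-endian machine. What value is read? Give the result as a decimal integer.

1330671178596380713 in 64-bit hexadecimal is 0x12777E6301167029.
Stored little-endian, the bytes at ascending addresses are 29 70 16 01 63 7E 77 12.
Read back as big-endian, the last byte is least significant, giving 0x29701601637E7712.
0x29701601637E7712 = 2985910748166649618.

2985910748166649618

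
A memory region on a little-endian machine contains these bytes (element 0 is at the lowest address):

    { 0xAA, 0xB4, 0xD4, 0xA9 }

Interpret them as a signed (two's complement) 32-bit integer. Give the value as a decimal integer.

-1445677910

Little-endian: lowest address holds the least-significant byte.
Reassemble most-significant byte first: A9 D4 B4 AA → 0xA9D4B4AA.
Top bit is set, so as a signed 32-bit value this is 0xA9D4B4AA − 2^32 = -1445677910.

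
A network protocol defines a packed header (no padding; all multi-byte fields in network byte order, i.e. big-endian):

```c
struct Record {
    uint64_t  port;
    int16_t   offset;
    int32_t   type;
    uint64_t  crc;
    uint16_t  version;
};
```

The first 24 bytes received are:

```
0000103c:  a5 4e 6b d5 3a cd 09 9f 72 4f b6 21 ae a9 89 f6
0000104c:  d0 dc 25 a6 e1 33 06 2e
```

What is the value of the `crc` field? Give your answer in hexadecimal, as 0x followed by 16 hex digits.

`crc` follows `port` (8 B), `offset` (2 B), `type` (4 B), so it starts at offset 8 + 2 + 4 = 14 and occupies 8 bytes.
Bytes at offsets 14..21: 89 F6 D0 DC 25 A6 E1 33.
Big-endian stores the most-significant byte at the lowest address.
The bytes are already most-significant first: 0x89F6D0DC25A6E133.

0x89F6D0DC25A6E133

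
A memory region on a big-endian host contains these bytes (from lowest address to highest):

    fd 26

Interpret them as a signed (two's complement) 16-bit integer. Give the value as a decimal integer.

In big-endian order the high byte comes first in memory.
The bytes are already most-significant first: 0xFD26.
Top bit is set, so as a signed 16-bit value this is 0xFD26 − 2^16 = -730.

-730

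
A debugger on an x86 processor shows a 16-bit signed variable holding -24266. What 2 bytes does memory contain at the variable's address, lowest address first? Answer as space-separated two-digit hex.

Two's complement of -24266 in 16 bits: 24266 = 0x5ECA; invert → 0xA135; add 1 → 0xA136.
Split into bytes (most-significant first): A1 36.
In little-endian order the low byte comes first in memory.
So at ascending addresses the bytes are 36 A1.

36 A1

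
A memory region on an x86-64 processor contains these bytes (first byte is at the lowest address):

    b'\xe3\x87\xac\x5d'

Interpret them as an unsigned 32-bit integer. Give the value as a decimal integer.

1571588067

Little-endian stores the least-significant byte at the lowest address.
Reassemble most-significant byte first: 5D AC 87 E3 → 0x5DAC87E3.
0x5DAC87E3 = 1571588067.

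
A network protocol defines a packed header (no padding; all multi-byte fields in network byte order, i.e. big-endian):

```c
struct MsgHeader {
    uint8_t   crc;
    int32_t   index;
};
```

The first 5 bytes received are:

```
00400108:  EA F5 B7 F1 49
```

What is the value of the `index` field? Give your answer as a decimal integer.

-172494519

`index` follows `crc` (1 byte), so it starts at byte offset 1 and occupies 4 bytes.
Bytes at offsets 1..4: F5 B7 F1 49.
In big-endian order the high byte comes first in memory.
The bytes are already most-significant first: 0xF5B7F149.
Top bit is set, so as a signed 32-bit value this is 0xF5B7F149 − 2^32 = -172494519.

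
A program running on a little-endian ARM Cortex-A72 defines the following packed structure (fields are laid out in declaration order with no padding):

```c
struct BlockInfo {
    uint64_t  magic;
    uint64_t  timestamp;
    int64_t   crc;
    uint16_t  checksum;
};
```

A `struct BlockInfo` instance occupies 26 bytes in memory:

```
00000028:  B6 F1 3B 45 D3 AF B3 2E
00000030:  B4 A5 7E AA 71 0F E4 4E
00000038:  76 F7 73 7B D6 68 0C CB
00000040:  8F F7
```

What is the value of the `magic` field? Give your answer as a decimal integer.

3365226668510409142

`magic` is the first field, at byte offset 0, occupying 8 bytes.
Bytes at offsets 0..7: B6 F1 3B 45 D3 AF B3 2E.
Little-endian stores the least-significant byte at the lowest address.
Reassemble most-significant byte first: 2E B3 AF D3 45 3B F1 B6 → 0x2EB3AFD3453BF1B6.
0x2EB3AFD3453BF1B6 = 3365226668510409142.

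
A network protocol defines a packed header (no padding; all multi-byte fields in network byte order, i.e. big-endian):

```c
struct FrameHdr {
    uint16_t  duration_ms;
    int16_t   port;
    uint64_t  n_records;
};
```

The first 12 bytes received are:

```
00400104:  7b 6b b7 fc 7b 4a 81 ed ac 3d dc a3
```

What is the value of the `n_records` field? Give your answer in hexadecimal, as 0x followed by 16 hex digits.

`n_records` follows `duration_ms` (2 B), `port` (2 B), so it starts at offset 2 + 2 = 4 and occupies 8 bytes.
Bytes at offsets 4..11: 7B 4A 81 ED AC 3D DC A3.
In big-endian order the high byte comes first in memory.
The bytes are already most-significant first: 0x7B4A81EDAC3DDCA3.

0x7B4A81EDAC3DDCA3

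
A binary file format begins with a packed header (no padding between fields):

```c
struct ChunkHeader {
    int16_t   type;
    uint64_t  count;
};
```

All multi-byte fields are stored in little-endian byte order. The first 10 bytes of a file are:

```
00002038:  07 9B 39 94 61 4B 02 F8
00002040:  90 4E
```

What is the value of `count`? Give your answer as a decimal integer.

5661297420343022649

`count` follows `type` (2 bytes), so it starts at byte offset 2 and occupies 8 bytes.
Bytes at offsets 2..9: 39 94 61 4B 02 F8 90 4E.
Little-endian stores the least-significant byte at the lowest address.
Reassemble most-significant byte first: 4E 90 F8 02 4B 61 94 39 → 0x4E90F8024B619439.
0x4E90F8024B619439 = 5661297420343022649.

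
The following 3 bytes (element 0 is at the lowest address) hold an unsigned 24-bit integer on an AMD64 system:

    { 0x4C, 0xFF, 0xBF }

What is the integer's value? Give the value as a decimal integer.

12582732

Little-endian stores the least-significant byte at the lowest address.
Reassemble most-significant byte first: BF FF 4C → 0xBFFF4C.
0xBFFF4C = 12582732.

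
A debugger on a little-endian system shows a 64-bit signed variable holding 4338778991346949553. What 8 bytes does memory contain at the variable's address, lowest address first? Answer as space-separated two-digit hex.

4338778991346949553 in hexadecimal, padded to 64 bits, is 0x3C3670813A299DB1.
Split into bytes (most-significant first): 3C 36 70 81 3A 29 9D B1.
Little-endian stores the least-significant byte at the lowest address.
So at ascending addresses the bytes are B1 9D 29 3A 81 70 36 3C.

B1 9D 29 3A 81 70 36 3C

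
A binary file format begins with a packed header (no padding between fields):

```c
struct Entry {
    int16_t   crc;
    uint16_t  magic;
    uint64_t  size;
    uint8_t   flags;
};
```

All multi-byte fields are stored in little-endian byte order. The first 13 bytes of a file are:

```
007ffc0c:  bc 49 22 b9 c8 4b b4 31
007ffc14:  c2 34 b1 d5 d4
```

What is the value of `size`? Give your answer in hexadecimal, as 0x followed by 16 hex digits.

0xD5B134C231B44BC8

`size` follows `crc` (2 B), `magic` (2 B), so it starts at offset 2 + 2 = 4 and occupies 8 bytes.
Bytes at offsets 4..11: C8 4B B4 31 C2 34 B1 D5.
Little-endian stores the least-significant byte at the lowest address.
Reassemble most-significant byte first: D5 B1 34 C2 31 B4 4B C8 → 0xD5B134C231B44BC8.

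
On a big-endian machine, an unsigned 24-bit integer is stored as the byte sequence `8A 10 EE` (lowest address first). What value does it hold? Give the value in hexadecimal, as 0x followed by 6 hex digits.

0x8A10EE

Big-endian: lowest address holds the most-significant byte.
The bytes are already most-significant first: 0x8A10EE.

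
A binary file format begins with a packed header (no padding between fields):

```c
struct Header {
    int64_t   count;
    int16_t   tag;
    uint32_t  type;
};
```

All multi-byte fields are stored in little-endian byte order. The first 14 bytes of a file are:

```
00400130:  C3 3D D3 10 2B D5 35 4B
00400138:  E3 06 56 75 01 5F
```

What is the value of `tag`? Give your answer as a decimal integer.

1763

`tag` follows `count` (8 bytes), so it starts at byte offset 8 and occupies 2 bytes.
Bytes at offsets 8..9: E3 06.
Little-endian stores the least-significant byte at the lowest address.
Reassemble most-significant byte first: 06 E3 → 0x06E3.
0x06E3 = 1763.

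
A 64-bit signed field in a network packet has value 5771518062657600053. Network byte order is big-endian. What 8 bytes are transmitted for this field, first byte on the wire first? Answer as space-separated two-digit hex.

5771518062657600053 in hexadecimal, padded to 64 bits, is 0x50188D196374FA35.
Split into bytes (most-significant first): 50 18 8D 19 63 74 FA 35.
Big-endian: lowest address holds the most-significant byte.
So the memory order matches the most-significant-first order: 50 18 8D 19 63 74 FA 35.

50 18 8D 19 63 74 FA 35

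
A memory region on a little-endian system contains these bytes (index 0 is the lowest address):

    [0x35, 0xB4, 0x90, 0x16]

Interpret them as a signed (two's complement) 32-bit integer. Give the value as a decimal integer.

378582069

Little-endian stores the least-significant byte at the lowest address.
Reassemble most-significant byte first: 16 90 B4 35 → 0x1690B435.
0x1690B435 = 378582069.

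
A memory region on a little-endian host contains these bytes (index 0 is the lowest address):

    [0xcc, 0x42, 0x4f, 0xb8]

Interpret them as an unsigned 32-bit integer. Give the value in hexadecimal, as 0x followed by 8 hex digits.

Little-endian: lowest address holds the least-significant byte.
Reassemble most-significant byte first: B8 4F 42 CC → 0xB84F42CC.

0xB84F42CC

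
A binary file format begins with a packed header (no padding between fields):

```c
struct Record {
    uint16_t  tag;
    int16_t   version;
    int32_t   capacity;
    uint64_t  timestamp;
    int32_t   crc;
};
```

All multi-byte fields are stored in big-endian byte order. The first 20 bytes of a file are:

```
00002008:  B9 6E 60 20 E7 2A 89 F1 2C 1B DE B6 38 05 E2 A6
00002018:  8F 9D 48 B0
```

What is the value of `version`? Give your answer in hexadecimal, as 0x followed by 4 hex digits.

0x6020

`version` follows `tag` (2 bytes), so it starts at byte offset 2 and occupies 2 bytes.
Bytes at offsets 2..3: 60 20.
Big-endian stores the most-significant byte at the lowest address.
The bytes are already most-significant first: 0x6020.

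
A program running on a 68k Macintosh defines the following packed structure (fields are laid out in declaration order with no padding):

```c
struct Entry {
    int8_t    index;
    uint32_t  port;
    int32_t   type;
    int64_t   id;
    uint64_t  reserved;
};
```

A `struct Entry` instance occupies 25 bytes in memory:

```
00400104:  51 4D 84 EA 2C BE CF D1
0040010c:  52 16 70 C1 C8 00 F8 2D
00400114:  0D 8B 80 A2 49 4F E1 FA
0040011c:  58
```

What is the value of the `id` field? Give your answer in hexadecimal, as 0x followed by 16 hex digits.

0x1670C1C800F82D0D

`id` follows `index` (1 B), `port` (4 B), `type` (4 B), so it starts at offset 1 + 4 + 4 = 9 and occupies 8 bytes.
Bytes at offsets 9..16: 16 70 C1 C8 00 F8 2D 0D.
In big-endian order the high byte comes first in memory.
The bytes are already most-significant first: 0x1670C1C800F82D0D.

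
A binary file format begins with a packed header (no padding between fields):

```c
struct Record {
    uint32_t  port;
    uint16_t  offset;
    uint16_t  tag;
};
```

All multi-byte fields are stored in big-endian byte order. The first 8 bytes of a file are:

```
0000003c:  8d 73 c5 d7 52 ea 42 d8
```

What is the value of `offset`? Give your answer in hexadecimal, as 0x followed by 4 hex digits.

`offset` follows `port` (4 bytes), so it starts at byte offset 4 and occupies 2 bytes.
Bytes at offsets 4..5: 52 EA.
Big-endian stores the most-significant byte at the lowest address.
The bytes are already most-significant first: 0x52EA.

0x52EA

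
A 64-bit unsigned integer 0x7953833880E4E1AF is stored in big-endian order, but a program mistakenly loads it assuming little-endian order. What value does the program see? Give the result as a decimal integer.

12673662065752363897

Stored big-endian, the bytes at ascending addresses are 79 53 83 38 80 E4 E1 AF.
Read back as little-endian, the first byte is least significant, giving 0xAFE1E48038835379.
0xAFE1E48038835379 = 12673662065752363897.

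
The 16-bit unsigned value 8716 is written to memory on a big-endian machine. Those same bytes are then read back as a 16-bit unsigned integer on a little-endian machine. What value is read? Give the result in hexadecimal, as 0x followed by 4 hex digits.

0x0C22

8716 in 16-bit hexadecimal is 0x220C.
Stored big-endian, the bytes at ascending addresses are 22 0C.
Read back as little-endian, the first byte is least significant, giving 0x0C22.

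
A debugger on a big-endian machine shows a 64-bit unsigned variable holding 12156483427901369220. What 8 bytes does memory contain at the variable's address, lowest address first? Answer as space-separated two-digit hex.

A8 B4 81 45 15 FB EB 84

12156483427901369220 in hexadecimal, padded to 64 bits, is 0xA8B4814515FBEB84.
Split into bytes (most-significant first): A8 B4 81 45 15 FB EB 84.
In big-endian order the high byte comes first in memory.
So the memory order matches the most-significant-first order: A8 B4 81 45 15 FB EB 84.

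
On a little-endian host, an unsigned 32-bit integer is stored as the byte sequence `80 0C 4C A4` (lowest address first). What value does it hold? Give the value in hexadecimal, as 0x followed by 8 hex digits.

0xA44C0C80

Little-endian: lowest address holds the least-significant byte.
Reassemble most-significant byte first: A4 4C 0C 80 → 0xA44C0C80.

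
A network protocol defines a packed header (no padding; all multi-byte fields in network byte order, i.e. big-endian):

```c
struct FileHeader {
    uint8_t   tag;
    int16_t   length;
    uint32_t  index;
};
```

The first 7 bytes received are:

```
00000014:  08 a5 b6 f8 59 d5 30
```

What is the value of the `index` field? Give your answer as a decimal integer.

`index` follows `tag` (1 B), `length` (2 B), so it starts at offset 1 + 2 = 3 and occupies 4 bytes.
Bytes at offsets 3..6: F8 59 D5 30.
In big-endian order the high byte comes first in memory.
The bytes are already most-significant first: 0xF859D530.
0xF859D530 = 4166636848.

4166636848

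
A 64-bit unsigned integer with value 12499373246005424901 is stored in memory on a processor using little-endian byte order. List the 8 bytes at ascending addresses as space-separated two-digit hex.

05 B3 2C 23 BE B1 76 AD

12499373246005424901 in hexadecimal, padded to 64 bits, is 0xAD76B1BE232CB305.
Split into bytes (most-significant first): AD 76 B1 BE 23 2C B3 05.
Little-endian: lowest address holds the least-significant byte.
So at ascending addresses the bytes are 05 B3 2C 23 BE B1 76 AD.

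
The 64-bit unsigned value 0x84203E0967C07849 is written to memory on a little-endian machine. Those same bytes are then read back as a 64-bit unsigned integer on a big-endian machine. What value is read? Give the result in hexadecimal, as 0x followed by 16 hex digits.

0x4978C067093E2084

Stored little-endian, the bytes at ascending addresses are 49 78 C0 67 09 3E 20 84.
Read back as big-endian, the last byte is least significant, giving 0x4978C067093E2084.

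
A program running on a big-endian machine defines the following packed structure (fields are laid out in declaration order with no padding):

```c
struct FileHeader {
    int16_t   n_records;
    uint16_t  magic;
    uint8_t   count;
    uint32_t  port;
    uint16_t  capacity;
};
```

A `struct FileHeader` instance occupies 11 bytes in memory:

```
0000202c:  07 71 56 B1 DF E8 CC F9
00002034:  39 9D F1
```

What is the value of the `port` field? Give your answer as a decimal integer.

`port` follows `n_records` (2 B), `magic` (2 B), `count` (1 B), so it starts at offset 2 + 2 + 1 = 5 and occupies 4 bytes.
Bytes at offsets 5..8: E8 CC F9 39.
In big-endian order the high byte comes first in memory.
The bytes are already most-significant first: 0xE8CCF939.
0xE8CCF939 = 3905747257.

3905747257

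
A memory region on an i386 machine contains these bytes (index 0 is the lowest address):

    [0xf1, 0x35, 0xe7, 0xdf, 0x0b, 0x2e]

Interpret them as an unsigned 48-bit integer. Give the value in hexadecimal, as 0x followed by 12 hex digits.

0x2E0BDFE735F1

Little-endian stores the least-significant byte at the lowest address.
Reassemble most-significant byte first: 2E 0B DF E7 35 F1 → 0x2E0BDFE735F1.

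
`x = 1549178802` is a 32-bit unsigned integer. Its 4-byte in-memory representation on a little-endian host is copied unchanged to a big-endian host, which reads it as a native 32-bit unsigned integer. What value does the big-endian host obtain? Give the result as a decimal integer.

1549178802 in 32-bit hexadecimal is 0x5C5697B2.
Stored little-endian, the bytes at ascending addresses are B2 97 56 5C.
Read back as big-endian, the last byte is least significant, giving 0xB297565C.
0xB297565C = 2996262492.

2996262492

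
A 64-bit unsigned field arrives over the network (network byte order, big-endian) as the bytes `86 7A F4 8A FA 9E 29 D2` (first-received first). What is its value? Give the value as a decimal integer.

Big-endian stores the most-significant byte at the lowest address.
The bytes are already most-significant first: 0x867AF48AFA9E29D2.
0x867AF48AFA9E29D2 = 9690326425988377042.

9690326425988377042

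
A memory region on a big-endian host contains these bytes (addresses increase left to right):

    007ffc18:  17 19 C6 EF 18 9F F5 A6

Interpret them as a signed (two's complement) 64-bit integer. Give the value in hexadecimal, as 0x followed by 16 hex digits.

Big-endian stores the most-significant byte at the lowest address.
The bytes are already most-significant first: 0x1719C6EF189FF5A6.

0x1719C6EF189FF5A6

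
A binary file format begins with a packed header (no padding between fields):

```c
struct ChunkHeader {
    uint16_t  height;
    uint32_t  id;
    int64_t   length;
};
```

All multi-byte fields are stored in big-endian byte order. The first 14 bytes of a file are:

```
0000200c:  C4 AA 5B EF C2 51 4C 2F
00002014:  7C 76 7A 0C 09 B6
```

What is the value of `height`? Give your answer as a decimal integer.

`height` is the first field, at byte offset 0, occupying 2 bytes.
Bytes at offsets 0..1: C4 AA.
Big-endian: lowest address holds the most-significant byte.
The bytes are already most-significant first: 0xC4AA.
0xC4AA = 50346.

50346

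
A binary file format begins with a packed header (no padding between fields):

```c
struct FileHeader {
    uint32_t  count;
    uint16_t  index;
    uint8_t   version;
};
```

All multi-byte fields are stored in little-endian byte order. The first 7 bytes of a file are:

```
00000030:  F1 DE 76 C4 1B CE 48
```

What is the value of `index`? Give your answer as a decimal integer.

`index` follows `count` (4 bytes), so it starts at byte offset 4 and occupies 2 bytes.
Bytes at offsets 4..5: 1B CE.
Little-endian: lowest address holds the least-significant byte.
Reassemble most-significant byte first: CE 1B → 0xCE1B.
0xCE1B = 52763.

52763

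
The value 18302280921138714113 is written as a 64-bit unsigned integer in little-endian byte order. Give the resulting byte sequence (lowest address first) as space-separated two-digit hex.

01 D6 E1 33 87 C3 FE FD

18302280921138714113 in hexadecimal, padded to 64 bits, is 0xFDFEC38733E1D601.
Split into bytes (most-significant first): FD FE C3 87 33 E1 D6 01.
In little-endian order the low byte comes first in memory.
So at ascending addresses the bytes are 01 D6 E1 33 87 C3 FE FD.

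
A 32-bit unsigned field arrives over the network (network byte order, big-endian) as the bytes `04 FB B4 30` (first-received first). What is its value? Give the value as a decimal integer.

Big-endian stores the most-significant byte at the lowest address.
The bytes are already most-significant first: 0x04FBB430.
0x04FBB430 = 83604528.

83604528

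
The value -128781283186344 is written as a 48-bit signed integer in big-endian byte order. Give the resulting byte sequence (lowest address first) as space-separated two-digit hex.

8A DF C5 5C A9 58

Two's complement of -128781283186344 in 48 bits: 128781283186344 = 0x75203AA356A8; invert → 0x8ADFC55CA957; add 1 → 0x8ADFC55CA958.
Split into bytes (most-significant first): 8A DF C5 5C A9 58.
In big-endian order the high byte comes first in memory.
So the memory order matches the most-significant-first order: 8A DF C5 5C A9 58.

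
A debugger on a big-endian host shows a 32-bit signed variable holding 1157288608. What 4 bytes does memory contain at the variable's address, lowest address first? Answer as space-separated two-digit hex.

1157288608 in hexadecimal, padded to 32 bits, is 0x44FAD2A0.
Split into bytes (most-significant first): 44 FA D2 A0.
Big-endian stores the most-significant byte at the lowest address.
So the memory order matches the most-significant-first order: 44 FA D2 A0.

44 FA D2 A0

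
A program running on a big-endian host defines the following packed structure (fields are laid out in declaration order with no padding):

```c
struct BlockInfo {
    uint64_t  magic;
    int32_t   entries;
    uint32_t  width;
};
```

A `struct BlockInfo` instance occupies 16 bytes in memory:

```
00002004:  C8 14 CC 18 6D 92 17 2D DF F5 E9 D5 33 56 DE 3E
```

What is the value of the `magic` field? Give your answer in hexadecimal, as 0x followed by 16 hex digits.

`magic` is the first field, at byte offset 0, occupying 8 bytes.
Bytes at offsets 0..7: C8 14 CC 18 6D 92 17 2D.
Big-endian stores the most-significant byte at the lowest address.
The bytes are already most-significant first: 0xC814CC186D92172D.

0xC814CC186D92172D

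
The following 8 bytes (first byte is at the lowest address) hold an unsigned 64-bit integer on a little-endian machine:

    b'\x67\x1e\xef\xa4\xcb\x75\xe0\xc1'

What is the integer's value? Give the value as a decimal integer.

13970295561609223783

Little-endian stores the least-significant byte at the lowest address.
Reassemble most-significant byte first: C1 E0 75 CB A4 EF 1E 67 → 0xC1E075CBA4EF1E67.
0xC1E075CBA4EF1E67 = 13970295561609223783.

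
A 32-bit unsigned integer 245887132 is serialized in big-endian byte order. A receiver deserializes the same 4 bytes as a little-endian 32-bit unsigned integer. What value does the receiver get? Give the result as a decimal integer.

245887132 in 32-bit hexadecimal is 0x0EA7F09C.
Stored big-endian, the bytes at ascending addresses are 0E A7 F0 9C.
Read back as little-endian, the first byte is least significant, giving 0x9CF0A70E.
0x9CF0A70E = 2633017102.

2633017102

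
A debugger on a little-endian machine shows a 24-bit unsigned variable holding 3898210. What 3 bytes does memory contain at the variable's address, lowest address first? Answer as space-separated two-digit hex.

62 7B 3B

3898210 in hexadecimal, padded to 24 bits, is 0x3B7B62.
Split into bytes (most-significant first): 3B 7B 62.
In little-endian order the low byte comes first in memory.
So at ascending addresses the bytes are 62 7B 3B.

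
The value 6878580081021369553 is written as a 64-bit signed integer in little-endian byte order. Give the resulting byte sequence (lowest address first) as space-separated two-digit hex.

D1 3C 5B B0 23 A0 75 5F

6878580081021369553 in hexadecimal, padded to 64 bits, is 0x5F75A023B05B3CD1.
Split into bytes (most-significant first): 5F 75 A0 23 B0 5B 3C D1.
Little-endian: lowest address holds the least-significant byte.
So at ascending addresses the bytes are D1 3C 5B B0 23 A0 75 5F.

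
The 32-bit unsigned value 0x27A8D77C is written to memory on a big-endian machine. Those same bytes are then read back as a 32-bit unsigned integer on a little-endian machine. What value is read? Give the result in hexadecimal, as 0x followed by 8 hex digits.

0x7CD7A827

Stored big-endian, the bytes at ascending addresses are 27 A8 D7 7C.
Read back as little-endian, the first byte is least significant, giving 0x7CD7A827.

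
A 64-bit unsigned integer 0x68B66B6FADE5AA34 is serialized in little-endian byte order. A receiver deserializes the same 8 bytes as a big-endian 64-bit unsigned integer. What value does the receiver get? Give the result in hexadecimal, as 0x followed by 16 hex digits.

Stored little-endian, the bytes at ascending addresses are 34 AA E5 AD 6F 6B B6 68.
Read back as big-endian, the last byte is least significant, giving 0x34AAE5AD6F6BB668.

0x34AAE5AD6F6BB668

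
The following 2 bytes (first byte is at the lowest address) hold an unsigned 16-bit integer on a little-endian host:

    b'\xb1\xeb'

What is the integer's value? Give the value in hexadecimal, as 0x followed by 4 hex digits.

In little-endian order the low byte comes first in memory.
Reassemble most-significant byte first: EB B1 → 0xEBB1.

0xEBB1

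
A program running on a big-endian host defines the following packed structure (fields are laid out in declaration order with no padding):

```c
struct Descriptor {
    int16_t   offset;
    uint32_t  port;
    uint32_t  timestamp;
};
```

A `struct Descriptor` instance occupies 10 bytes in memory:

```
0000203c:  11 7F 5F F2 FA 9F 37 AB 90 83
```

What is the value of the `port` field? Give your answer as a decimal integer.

1609759391

`port` follows `offset` (2 bytes), so it starts at byte offset 2 and occupies 4 bytes.
Bytes at offsets 2..5: 5F F2 FA 9F.
In big-endian order the high byte comes first in memory.
The bytes are already most-significant first: 0x5FF2FA9F.
0x5FF2FA9F = 1609759391.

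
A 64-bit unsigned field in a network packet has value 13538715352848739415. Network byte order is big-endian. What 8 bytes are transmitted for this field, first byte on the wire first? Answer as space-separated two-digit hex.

BB E3 2D E1 D9 AD 2C 57

13538715352848739415 in hexadecimal, padded to 64 bits, is 0xBBE32DE1D9AD2C57.
Split into bytes (most-significant first): BB E3 2D E1 D9 AD 2C 57.
Big-endian: lowest address holds the most-significant byte.
So the memory order matches the most-significant-first order: BB E3 2D E1 D9 AD 2C 57.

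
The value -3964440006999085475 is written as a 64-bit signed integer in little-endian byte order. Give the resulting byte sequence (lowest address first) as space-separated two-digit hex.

5D EE 78 71 D1 7A FB C8

Two's complement of -3964440006999085475 in 64 bits: 3964440006999085475 = 0x3704852E8E8711A3; invert → 0xC8FB7AD17178EE5C; add 1 → 0xC8FB7AD17178EE5D.
Split into bytes (most-significant first): C8 FB 7A D1 71 78 EE 5D.
In little-endian order the low byte comes first in memory.
So at ascending addresses the bytes are 5D EE 78 71 D1 7A FB C8.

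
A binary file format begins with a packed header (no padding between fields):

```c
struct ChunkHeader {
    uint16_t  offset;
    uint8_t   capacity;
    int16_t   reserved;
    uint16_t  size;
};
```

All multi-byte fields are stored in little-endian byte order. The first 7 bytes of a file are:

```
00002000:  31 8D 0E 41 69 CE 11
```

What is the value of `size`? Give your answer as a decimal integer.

`size` follows `offset` (2 B), `capacity` (1 B), `reserved` (2 B), so it starts at offset 2 + 1 + 2 = 5 and occupies 2 bytes.
Bytes at offsets 5..6: CE 11.
Little-endian: lowest address holds the least-significant byte.
Reassemble most-significant byte first: 11 CE → 0x11CE.
0x11CE = 4558.

4558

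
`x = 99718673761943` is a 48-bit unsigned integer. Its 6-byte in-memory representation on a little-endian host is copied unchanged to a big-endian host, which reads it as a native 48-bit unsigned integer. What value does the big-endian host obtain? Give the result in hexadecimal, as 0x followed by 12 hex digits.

0x97862090B15A

99718673761943 in 48-bit hexadecimal is 0x5AB190208697.
Stored little-endian, the bytes at ascending addresses are 97 86 20 90 B1 5A.
Read back as big-endian, the last byte is least significant, giving 0x97862090B15A.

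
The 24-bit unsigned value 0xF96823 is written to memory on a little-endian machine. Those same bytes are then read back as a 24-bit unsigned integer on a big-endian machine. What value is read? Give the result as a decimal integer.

Stored little-endian, the bytes at ascending addresses are 23 68 F9.
Read back as big-endian, the last byte is least significant, giving 0x2368F9.
0x2368F9 = 2320633.

2320633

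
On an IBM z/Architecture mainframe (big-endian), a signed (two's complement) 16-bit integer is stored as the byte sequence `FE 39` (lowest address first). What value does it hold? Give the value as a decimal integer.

In big-endian order the high byte comes first in memory.
The bytes are already most-significant first: 0xFE39.
Top bit is set, so as a signed 16-bit value this is 0xFE39 − 2^16 = -455.

-455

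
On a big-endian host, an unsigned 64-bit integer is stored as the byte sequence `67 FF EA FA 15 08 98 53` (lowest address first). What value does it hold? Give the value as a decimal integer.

7493966664783403091

Big-endian: lowest address holds the most-significant byte.
The bytes are already most-significant first: 0x67FFEAFA15089853.
0x67FFEAFA15089853 = 7493966664783403091.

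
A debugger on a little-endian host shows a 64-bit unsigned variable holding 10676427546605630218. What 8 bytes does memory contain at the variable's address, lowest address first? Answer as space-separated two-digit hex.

10676427546605630218 in hexadecimal, padded to 64 bits, is 0x942A4A49999FB30A.
Split into bytes (most-significant first): 94 2A 4A 49 99 9F B3 0A.
Little-endian: lowest address holds the least-significant byte.
So at ascending addresses the bytes are 0A B3 9F 99 49 4A 2A 94.

0A B3 9F 99 49 4A 2A 94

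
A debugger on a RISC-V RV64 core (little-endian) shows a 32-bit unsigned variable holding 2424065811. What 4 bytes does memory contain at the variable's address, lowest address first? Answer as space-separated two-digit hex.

13 4F 7C 90

2424065811 in hexadecimal, padded to 32 bits, is 0x907C4F13.
Split into bytes (most-significant first): 90 7C 4F 13.
Little-endian stores the least-significant byte at the lowest address.
So at ascending addresses the bytes are 13 4F 7C 90.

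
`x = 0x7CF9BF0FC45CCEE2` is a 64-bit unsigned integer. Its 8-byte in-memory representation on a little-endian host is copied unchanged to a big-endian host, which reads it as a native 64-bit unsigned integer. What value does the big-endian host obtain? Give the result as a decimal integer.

Stored little-endian, the bytes at ascending addresses are E2 CE 5C C4 0F BF F9 7C.
Read back as big-endian, the last byte is least significant, giving 0xE2CE5CC40FBFF97C.
0xE2CE5CC40FBFF97C = 16343102094921693564.

16343102094921693564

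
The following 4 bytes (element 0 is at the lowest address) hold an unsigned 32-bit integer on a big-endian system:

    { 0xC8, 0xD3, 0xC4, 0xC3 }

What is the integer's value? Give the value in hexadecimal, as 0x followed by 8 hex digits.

Big-endian: lowest address holds the most-significant byte.
The bytes are already most-significant first: 0xC8D3C4C3.

0xC8D3C4C3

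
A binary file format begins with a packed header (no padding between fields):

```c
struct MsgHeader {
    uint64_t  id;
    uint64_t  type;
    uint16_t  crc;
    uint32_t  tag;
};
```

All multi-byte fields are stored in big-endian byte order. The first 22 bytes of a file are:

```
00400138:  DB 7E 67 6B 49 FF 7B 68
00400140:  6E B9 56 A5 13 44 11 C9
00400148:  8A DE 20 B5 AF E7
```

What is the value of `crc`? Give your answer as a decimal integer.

`crc` follows `id` (8 B), `type` (8 B), so it starts at offset 8 + 8 = 16 and occupies 2 bytes.
Bytes at offsets 16..17: 8A DE.
Big-endian stores the most-significant byte at the lowest address.
The bytes are already most-significant first: 0x8ADE.
0x8ADE = 35550.

35550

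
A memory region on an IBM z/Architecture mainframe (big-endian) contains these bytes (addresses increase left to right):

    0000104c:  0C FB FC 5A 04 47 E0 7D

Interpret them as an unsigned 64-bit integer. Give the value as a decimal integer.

Big-endian stores the most-significant byte at the lowest address.
The bytes are already most-significant first: 0x0CFBFC5A0447E07D.
0x0CFBFC5A0447E07D = 935618811158585469.

935618811158585469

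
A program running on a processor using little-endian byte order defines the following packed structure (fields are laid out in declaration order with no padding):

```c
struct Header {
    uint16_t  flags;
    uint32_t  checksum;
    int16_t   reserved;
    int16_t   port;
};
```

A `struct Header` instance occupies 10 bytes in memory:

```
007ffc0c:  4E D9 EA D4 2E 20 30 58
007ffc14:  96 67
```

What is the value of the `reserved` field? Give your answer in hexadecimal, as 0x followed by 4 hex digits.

`reserved` follows `flags` (2 B), `checksum` (4 B), so it starts at offset 2 + 4 = 6 and occupies 2 bytes.
Bytes at offsets 6..7: 30 58.
In little-endian order the low byte comes first in memory.
Reassemble most-significant byte first: 58 30 → 0x5830.

0x5830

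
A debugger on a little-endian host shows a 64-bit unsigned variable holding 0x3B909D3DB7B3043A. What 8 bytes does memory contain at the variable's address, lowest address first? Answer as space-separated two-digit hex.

3A 04 B3 B7 3D 9D 90 3B

Split into bytes (most-significant first): 3B 90 9D 3D B7 B3 04 3A.
Little-endian stores the least-significant byte at the lowest address.
So at ascending addresses the bytes are 3A 04 B3 B7 3D 9D 90 3B.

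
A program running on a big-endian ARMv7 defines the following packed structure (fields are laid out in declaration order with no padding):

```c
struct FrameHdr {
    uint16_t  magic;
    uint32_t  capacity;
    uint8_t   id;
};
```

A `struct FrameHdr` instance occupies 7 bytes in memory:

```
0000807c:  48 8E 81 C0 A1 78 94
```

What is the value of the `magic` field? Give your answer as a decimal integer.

18574

`magic` is the first field, at byte offset 0, occupying 2 bytes.
Bytes at offsets 0..1: 48 8E.
In big-endian order the high byte comes first in memory.
The bytes are already most-significant first: 0x488E.
0x488E = 18574.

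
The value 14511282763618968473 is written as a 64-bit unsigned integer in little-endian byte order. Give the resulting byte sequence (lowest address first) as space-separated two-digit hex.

14511282763618968473 in hexadecimal, padded to 64 bits, is 0xC9626ECA18C1E399.
Split into bytes (most-significant first): C9 62 6E CA 18 C1 E3 99.
Little-endian stores the least-significant byte at the lowest address.
So at ascending addresses the bytes are 99 E3 C1 18 CA 6E 62 C9.

99 E3 C1 18 CA 6E 62 C9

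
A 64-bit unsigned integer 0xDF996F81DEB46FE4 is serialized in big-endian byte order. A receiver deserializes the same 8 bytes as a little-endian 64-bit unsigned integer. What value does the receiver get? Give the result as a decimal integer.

16460574030809766367

Stored big-endian, the bytes at ascending addresses are DF 99 6F 81 DE B4 6F E4.
Read back as little-endian, the first byte is least significant, giving 0xE46FB4DE816F99DF.
0xE46FB4DE816F99DF = 16460574030809766367.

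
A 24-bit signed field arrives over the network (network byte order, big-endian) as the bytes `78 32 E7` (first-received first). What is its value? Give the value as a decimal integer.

Big-endian stores the most-significant byte at the lowest address.
The bytes are already most-significant first: 0x7832E7.
0x7832E7 = 7877351.

7877351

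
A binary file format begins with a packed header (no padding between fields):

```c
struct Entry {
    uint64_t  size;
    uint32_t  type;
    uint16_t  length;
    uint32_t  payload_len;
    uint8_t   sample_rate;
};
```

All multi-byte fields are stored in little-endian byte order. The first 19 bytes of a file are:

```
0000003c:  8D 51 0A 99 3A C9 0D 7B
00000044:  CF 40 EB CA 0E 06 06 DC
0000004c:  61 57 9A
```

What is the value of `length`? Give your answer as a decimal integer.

`length` follows `size` (8 B), `type` (4 B), so it starts at offset 8 + 4 = 12 and occupies 2 bytes.
Bytes at offsets 12..13: 0E 06.
Little-endian stores the least-significant byte at the lowest address.
Reassemble most-significant byte first: 06 0E → 0x060E.
0x060E = 1550.

1550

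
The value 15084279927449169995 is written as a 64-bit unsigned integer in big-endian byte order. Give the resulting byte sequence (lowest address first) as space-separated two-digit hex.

D1 56 20 AC 90 29 B0 4B

15084279927449169995 in hexadecimal, padded to 64 bits, is 0xD15620AC9029B04B.
Split into bytes (most-significant first): D1 56 20 AC 90 29 B0 4B.
In big-endian order the high byte comes first in memory.
So the memory order matches the most-significant-first order: D1 56 20 AC 90 29 B0 4B.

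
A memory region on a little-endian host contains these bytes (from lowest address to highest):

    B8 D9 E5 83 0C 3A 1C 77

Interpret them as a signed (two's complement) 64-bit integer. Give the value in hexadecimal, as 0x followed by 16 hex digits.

0x771C3A0C83E5D9B8

Little-endian stores the least-significant byte at the lowest address.
Reassemble most-significant byte first: 77 1C 3A 0C 83 E5 D9 B8 → 0x771C3A0C83E5D9B8.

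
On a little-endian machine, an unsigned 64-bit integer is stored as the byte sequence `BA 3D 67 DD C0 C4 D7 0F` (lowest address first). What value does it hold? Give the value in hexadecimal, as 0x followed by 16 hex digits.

Little-endian: lowest address holds the least-significant byte.
Reassemble most-significant byte first: 0F D7 C4 C0 DD 67 3D BA → 0x0FD7C4C0DD673DBA.

0x0FD7C4C0DD673DBA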